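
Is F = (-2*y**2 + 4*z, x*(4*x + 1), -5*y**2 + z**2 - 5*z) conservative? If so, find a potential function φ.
No, ∇×F = (-10*y, 4, 8*x + 4*y + 1) ≠ 0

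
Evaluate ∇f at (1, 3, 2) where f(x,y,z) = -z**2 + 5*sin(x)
(5*cos(1), 0, -4)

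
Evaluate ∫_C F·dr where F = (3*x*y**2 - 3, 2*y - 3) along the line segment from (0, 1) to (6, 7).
1470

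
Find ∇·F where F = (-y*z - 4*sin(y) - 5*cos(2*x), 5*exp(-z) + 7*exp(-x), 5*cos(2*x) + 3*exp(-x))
10*sin(2*x)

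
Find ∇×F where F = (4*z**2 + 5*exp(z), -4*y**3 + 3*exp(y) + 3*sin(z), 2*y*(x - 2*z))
(2*x - 4*z - 3*cos(z), -2*y + 8*z + 5*exp(z), 0)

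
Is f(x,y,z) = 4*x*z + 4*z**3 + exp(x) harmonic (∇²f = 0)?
No, ∇²f = 24*z + exp(x)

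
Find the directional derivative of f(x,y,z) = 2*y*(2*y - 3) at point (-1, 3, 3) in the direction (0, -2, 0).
-18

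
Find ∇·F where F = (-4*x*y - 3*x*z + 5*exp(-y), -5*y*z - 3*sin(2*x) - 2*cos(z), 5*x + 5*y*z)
y - 8*z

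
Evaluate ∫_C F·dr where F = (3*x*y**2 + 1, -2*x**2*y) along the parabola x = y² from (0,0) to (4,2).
140/3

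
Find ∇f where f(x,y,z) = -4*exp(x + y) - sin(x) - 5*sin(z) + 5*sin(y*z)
(-4*exp(x + y) - cos(x), 5*z*cos(y*z) - 4*exp(x + y), 5*y*cos(y*z) - 5*cos(z))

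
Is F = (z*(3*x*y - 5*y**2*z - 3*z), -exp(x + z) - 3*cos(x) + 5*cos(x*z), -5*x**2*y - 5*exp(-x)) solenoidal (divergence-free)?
No, ∇·F = 3*y*z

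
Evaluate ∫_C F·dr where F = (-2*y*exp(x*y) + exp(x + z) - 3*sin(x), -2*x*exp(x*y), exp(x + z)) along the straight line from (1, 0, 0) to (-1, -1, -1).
-3*E + exp(-2) + 2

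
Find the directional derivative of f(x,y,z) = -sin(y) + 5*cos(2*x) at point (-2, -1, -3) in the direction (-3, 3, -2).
-3*sqrt(22)*(10*sin(4) + cos(1))/22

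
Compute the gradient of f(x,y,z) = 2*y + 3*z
(0, 2, 3)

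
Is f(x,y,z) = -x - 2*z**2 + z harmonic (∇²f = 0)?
No, ∇²f = -4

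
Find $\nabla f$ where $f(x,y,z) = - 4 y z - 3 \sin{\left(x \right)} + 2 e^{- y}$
(-3*cos(x), -4*z - 2*exp(-y), -4*y)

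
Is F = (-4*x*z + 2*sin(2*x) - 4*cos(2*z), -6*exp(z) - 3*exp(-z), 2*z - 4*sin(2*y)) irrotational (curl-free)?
No, ∇×F = (6*exp(z) - 8*cos(2*y) - 3*exp(-z), -4*x + 8*sin(2*z), 0)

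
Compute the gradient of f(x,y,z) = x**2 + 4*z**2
(2*x, 0, 8*z)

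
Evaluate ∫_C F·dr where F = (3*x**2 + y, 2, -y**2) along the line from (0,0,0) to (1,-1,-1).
-7/6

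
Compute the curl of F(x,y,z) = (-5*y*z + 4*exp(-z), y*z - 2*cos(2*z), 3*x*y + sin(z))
(3*x - y - 4*sin(2*z), -8*y - 4*exp(-z), 5*z)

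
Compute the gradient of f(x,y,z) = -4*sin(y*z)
(0, -4*z*cos(y*z), -4*y*cos(y*z))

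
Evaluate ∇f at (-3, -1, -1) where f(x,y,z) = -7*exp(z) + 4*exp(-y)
(0, -4*E, -7*exp(-1))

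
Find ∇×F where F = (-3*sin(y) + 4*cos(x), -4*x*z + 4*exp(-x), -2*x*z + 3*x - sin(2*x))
(4*x, 2*z + 2*cos(2*x) - 3, -4*z + 3*cos(y) - 4*exp(-x))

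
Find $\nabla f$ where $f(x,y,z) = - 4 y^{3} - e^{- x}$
(exp(-x), -12*y**2, 0)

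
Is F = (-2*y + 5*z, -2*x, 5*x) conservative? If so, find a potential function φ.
Yes, F is conservative. φ = x*(-2*y + 5*z)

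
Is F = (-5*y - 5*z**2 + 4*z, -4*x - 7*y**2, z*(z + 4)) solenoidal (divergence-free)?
No, ∇·F = -14*y + 2*z + 4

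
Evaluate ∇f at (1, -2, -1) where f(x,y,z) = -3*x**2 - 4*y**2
(-6, 16, 0)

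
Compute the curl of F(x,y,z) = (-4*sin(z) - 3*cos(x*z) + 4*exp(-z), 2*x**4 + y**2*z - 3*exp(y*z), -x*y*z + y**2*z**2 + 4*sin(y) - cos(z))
(-x*z - y**2 + 2*y*z**2 + 3*y*exp(y*z) + 4*cos(y), 3*x*sin(x*z) + y*z - 4*cos(z) - 4*exp(-z), 8*x**3)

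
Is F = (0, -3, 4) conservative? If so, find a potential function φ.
Yes, F is conservative. φ = -3*y + 4*z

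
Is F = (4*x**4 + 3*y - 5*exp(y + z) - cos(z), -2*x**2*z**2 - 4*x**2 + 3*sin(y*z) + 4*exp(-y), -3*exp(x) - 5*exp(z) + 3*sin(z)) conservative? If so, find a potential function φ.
No, ∇×F = (4*x**2*z - 3*y*cos(y*z), 3*exp(x) - 5*exp(y + z) + sin(z), -4*x*z**2 - 8*x + 5*exp(y + z) - 3) ≠ 0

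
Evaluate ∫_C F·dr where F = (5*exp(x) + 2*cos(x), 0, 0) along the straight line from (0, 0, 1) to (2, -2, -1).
-5 + 2*sin(2) + 5*exp(2)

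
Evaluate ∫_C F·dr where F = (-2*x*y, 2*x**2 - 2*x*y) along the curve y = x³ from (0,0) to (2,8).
-2944/35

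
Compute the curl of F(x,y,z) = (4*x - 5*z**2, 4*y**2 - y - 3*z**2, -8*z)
(6*z, -10*z, 0)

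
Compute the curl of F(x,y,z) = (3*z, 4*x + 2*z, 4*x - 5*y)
(-7, -1, 4)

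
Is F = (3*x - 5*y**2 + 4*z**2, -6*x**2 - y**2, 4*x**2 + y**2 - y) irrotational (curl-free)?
No, ∇×F = (2*y - 1, -8*x + 8*z, -12*x + 10*y)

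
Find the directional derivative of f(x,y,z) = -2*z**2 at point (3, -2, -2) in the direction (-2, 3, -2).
-16*sqrt(17)/17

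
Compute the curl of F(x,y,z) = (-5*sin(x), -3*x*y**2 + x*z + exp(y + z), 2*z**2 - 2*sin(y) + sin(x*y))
(x*cos(x*y) - x - exp(y + z) - 2*cos(y), -y*cos(x*y), -3*y**2 + z)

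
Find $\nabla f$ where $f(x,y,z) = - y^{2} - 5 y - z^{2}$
(0, -2*y - 5, -2*z)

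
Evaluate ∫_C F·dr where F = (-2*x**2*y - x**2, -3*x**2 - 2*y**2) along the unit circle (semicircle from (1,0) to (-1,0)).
2/3 + pi/4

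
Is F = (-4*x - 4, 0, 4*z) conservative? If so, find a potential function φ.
Yes, F is conservative. φ = -2*x**2 - 4*x + 2*z**2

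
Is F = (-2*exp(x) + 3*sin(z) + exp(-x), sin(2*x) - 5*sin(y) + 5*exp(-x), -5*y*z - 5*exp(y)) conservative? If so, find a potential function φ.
No, ∇×F = (-5*z - 5*exp(y), 3*cos(z), 2*cos(2*x) - 5*exp(-x)) ≠ 0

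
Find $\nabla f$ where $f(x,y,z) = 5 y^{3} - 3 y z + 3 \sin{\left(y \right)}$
(0, 15*y**2 - 3*z + 3*cos(y), -3*y)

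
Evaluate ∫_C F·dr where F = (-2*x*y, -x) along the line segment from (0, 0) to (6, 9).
-243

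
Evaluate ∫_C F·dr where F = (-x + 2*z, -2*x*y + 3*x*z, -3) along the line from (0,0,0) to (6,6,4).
-6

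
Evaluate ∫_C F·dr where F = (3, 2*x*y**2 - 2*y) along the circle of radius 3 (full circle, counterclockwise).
81*pi/2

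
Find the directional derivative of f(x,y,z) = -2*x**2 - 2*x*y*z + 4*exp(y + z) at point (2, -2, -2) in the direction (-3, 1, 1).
8*sqrt(11)*(1 + 8*exp(4))*exp(-4)/11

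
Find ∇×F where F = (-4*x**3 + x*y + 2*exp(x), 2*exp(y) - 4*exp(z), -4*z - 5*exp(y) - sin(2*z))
(-5*exp(y) + 4*exp(z), 0, -x)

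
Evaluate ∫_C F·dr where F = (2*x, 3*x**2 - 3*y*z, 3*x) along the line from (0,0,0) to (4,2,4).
56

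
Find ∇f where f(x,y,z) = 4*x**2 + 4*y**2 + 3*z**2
(8*x, 8*y, 6*z)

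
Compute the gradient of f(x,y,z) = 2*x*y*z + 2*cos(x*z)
(2*z*(y - sin(x*z)), 2*x*z, 2*x*(y - sin(x*z)))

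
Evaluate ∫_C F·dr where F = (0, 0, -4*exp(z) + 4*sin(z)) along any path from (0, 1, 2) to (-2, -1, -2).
8*sinh(2)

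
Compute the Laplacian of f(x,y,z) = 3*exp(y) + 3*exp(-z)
3*exp(y) + 3*exp(-z)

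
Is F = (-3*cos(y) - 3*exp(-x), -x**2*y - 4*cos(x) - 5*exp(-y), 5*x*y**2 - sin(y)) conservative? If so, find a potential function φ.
No, ∇×F = (10*x*y - cos(y), -5*y**2, -2*x*y + 4*sin(x) - 3*sin(y)) ≠ 0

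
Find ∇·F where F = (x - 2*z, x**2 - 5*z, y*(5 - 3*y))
1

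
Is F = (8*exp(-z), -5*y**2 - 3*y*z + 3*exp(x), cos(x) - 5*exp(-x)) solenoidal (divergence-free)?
No, ∇·F = -10*y - 3*z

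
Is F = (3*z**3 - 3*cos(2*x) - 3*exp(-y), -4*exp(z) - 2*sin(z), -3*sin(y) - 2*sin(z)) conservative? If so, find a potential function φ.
No, ∇×F = (4*exp(z) - 3*cos(y) + 2*cos(z), 9*z**2, -3*exp(-y)) ≠ 0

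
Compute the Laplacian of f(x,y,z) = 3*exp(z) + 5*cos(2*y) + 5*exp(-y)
3*exp(z) - 20*cos(2*y) + 5*exp(-y)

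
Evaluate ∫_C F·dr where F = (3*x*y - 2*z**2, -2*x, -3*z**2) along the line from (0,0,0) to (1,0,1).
-5/3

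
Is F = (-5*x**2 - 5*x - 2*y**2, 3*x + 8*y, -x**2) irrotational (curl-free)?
No, ∇×F = (0, 2*x, 4*y + 3)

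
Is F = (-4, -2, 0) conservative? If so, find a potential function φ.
Yes, F is conservative. φ = -4*x - 2*y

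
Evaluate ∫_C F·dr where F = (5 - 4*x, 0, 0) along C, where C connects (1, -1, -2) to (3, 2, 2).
-6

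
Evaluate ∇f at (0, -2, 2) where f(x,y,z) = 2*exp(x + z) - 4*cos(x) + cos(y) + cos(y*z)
(2*exp(2), 2*sin(4) + sin(2), -2*sin(4) + 2*exp(2))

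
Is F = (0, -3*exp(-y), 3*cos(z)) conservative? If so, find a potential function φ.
Yes, F is conservative. φ = 3*sin(z) + 3*exp(-y)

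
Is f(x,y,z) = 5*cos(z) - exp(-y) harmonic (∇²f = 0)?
No, ∇²f = -5*cos(z) - exp(-y)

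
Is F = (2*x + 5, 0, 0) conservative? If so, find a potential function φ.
Yes, F is conservative. φ = x*(x + 5)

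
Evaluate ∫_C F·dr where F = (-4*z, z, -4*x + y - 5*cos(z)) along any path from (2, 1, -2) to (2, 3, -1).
-9 - 5*sin(2) + 5*sin(1)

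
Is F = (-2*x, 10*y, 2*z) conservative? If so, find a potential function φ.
Yes, F is conservative. φ = -x**2 + 5*y**2 + z**2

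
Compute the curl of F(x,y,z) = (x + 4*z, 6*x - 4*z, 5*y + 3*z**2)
(9, 4, 6)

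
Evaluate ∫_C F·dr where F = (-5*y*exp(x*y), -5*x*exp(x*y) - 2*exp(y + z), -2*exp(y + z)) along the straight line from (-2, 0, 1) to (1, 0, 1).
0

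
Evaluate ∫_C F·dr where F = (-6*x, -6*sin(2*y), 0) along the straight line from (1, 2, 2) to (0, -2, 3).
3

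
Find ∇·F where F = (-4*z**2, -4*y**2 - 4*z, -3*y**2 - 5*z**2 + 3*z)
-8*y - 10*z + 3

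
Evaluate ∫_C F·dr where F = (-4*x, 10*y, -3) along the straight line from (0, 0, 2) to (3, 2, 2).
2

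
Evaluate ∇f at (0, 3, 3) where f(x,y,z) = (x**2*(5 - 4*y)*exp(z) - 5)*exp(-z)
(0, 0, 5*exp(-3))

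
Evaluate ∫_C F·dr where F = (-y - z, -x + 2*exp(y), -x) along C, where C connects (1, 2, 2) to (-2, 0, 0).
6 - 2*exp(2)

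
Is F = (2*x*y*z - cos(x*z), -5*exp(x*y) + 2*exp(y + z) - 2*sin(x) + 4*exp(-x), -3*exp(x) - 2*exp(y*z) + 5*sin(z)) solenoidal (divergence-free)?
No, ∇·F = -5*x*exp(x*y) + 2*y*z - 2*y*exp(y*z) + z*sin(x*z) + 2*exp(y + z) + 5*cos(z)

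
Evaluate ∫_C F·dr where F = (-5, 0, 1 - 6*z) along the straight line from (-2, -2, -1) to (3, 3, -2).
-35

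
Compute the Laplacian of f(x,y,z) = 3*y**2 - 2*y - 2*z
6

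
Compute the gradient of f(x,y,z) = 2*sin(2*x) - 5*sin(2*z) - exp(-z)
(4*cos(2*x), 0, -10*cos(2*z) + exp(-z))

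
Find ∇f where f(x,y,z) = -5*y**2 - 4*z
(0, -10*y, -4)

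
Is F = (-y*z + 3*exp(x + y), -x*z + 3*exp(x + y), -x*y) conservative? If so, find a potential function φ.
Yes, F is conservative. φ = -x*y*z + 3*exp(x + y)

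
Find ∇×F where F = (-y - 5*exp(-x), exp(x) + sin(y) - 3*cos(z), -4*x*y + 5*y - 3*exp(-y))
(-4*x - 3*sin(z) + 5 + 3*exp(-y), 4*y, exp(x) + 1)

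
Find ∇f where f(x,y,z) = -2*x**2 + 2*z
(-4*x, 0, 2)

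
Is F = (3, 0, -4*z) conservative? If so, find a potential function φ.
Yes, F is conservative. φ = 3*x - 2*z**2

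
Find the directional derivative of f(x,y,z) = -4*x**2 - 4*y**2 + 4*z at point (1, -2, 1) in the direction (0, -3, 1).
-22*sqrt(10)/5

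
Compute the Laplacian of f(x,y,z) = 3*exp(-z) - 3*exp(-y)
3*exp(-z) - 3*exp(-y)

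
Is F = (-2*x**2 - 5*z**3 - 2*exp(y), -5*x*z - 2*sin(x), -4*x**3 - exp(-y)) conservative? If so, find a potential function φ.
No, ∇×F = (5*x + exp(-y), 12*x**2 - 15*z**2, -5*z + 2*exp(y) - 2*cos(x)) ≠ 0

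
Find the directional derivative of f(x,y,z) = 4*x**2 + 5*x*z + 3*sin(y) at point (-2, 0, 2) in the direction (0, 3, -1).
19*sqrt(10)/10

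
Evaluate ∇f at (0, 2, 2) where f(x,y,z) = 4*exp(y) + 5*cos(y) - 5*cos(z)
(0, -5*sin(2) + 4*exp(2), 5*sin(2))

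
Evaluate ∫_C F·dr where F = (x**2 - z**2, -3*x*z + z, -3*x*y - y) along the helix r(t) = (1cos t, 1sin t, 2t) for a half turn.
-74/3 + 5*pi**2/2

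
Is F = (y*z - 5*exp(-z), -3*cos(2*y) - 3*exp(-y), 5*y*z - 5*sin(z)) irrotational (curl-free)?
No, ∇×F = (5*z, y + 5*exp(-z), -z)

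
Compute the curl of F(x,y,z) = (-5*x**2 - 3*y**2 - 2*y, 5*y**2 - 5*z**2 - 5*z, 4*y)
(10*z + 9, 0, 6*y + 2)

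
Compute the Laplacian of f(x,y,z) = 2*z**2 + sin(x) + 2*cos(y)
-sin(x) - 2*cos(y) + 4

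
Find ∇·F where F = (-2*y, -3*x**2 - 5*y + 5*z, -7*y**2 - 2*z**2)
-4*z - 5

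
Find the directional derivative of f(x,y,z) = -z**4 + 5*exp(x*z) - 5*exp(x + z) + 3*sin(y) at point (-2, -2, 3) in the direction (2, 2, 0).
sqrt(2)*(-5*exp(7) + 3*exp(6)*cos(2) + 15)*exp(-6)/2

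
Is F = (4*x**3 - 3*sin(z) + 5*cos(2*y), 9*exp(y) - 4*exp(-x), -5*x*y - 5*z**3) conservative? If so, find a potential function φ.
No, ∇×F = (-5*x, 5*y - 3*cos(z), 10*sin(2*y) + 4*exp(-x)) ≠ 0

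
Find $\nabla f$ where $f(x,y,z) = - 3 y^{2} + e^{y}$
(0, -6*y + exp(y), 0)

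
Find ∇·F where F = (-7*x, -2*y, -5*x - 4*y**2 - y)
-9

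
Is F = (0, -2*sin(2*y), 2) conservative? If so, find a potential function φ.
Yes, F is conservative. φ = 2*z + cos(2*y)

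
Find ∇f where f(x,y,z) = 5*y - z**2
(0, 5, -2*z)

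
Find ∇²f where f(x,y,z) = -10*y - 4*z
0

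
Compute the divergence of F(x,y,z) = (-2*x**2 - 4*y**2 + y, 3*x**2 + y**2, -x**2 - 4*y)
-4*x + 2*y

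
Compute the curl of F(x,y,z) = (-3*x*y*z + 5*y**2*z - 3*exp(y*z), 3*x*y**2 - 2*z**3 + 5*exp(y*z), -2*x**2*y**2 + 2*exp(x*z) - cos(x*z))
(-4*x**2*y - 5*y*exp(y*z) + 6*z**2, 4*x*y**2 - 3*x*y + 5*y**2 - 3*y*exp(y*z) - 2*z*exp(x*z) - z*sin(x*z), 3*x*z + 3*y**2 - 10*y*z + 3*z*exp(y*z))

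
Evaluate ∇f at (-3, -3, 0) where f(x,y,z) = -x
(-1, 0, 0)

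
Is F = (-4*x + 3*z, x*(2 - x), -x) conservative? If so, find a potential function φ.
No, ∇×F = (0, 4, 2 - 2*x) ≠ 0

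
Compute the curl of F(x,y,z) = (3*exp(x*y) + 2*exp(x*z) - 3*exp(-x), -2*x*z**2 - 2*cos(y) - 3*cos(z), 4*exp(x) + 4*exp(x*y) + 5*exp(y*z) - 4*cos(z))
(4*x*z + 4*x*exp(x*y) + 5*z*exp(y*z) - 3*sin(z), 2*x*exp(x*z) - 4*y*exp(x*y) - 4*exp(x), -3*x*exp(x*y) - 2*z**2)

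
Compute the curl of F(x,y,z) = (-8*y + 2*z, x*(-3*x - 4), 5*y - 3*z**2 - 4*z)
(5, 2, 4 - 6*x)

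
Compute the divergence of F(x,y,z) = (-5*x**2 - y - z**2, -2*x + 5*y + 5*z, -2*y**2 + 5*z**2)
-10*x + 10*z + 5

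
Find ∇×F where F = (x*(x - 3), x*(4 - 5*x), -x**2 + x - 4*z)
(0, 2*x - 1, 4 - 10*x)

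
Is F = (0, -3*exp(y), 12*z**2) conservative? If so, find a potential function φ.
Yes, F is conservative. φ = 4*z**3 - 3*exp(y)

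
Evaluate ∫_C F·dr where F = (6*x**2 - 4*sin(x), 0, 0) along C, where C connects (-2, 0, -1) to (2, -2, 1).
32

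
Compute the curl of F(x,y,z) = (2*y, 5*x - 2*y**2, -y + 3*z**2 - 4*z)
(-1, 0, 3)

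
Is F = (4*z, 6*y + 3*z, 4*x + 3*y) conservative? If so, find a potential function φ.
Yes, F is conservative. φ = 4*x*z + 3*y**2 + 3*y*z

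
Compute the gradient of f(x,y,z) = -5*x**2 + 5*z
(-10*x, 0, 5)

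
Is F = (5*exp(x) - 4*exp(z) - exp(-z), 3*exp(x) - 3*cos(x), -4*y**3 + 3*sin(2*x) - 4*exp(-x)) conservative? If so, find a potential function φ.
No, ∇×F = (-12*y**2, -4*exp(z) - 6*cos(2*x) + exp(-z) - 4*exp(-x), 3*exp(x) + 3*sin(x)) ≠ 0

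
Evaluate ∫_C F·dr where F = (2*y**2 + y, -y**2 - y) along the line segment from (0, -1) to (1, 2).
-2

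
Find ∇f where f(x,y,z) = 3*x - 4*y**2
(3, -8*y, 0)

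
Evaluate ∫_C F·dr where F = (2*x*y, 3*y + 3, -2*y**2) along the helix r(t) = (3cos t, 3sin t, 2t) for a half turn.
-18*pi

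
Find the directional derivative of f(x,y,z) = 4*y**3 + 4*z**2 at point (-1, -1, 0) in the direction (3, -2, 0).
-24*sqrt(13)/13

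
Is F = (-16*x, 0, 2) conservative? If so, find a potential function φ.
Yes, F is conservative. φ = -8*x**2 + 2*z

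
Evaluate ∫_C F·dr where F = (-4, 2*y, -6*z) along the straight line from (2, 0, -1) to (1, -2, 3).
-16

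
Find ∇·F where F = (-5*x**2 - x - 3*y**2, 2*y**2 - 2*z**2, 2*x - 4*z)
-10*x + 4*y - 5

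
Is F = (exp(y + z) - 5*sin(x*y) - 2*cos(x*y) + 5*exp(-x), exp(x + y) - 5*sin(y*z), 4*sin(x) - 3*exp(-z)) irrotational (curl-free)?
No, ∇×F = (5*y*cos(y*z), exp(y + z) - 4*cos(x), -2*x*sin(x*y) + 5*x*cos(x*y) + exp(x + y) - exp(y + z))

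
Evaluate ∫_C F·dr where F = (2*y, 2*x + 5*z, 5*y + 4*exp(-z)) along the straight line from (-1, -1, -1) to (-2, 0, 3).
-7 - 4*exp(-3) + 4*E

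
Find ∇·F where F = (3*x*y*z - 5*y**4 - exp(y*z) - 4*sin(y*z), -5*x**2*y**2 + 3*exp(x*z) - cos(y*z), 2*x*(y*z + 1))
-10*x**2*y + 2*x*y + 3*y*z + z*sin(y*z)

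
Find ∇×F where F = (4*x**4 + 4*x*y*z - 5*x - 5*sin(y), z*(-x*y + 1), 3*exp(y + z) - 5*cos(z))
(x*y + 3*exp(y + z) - 1, 4*x*y, -4*x*z - y*z + 5*cos(y))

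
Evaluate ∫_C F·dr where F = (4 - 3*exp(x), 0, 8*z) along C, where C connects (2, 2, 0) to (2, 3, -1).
4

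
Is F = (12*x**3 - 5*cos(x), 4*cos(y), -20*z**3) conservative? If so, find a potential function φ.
Yes, F is conservative. φ = 3*x**4 - 5*z**4 - 5*sin(x) + 4*sin(y)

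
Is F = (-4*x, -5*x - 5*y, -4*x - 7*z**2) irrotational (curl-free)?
No, ∇×F = (0, 4, -5)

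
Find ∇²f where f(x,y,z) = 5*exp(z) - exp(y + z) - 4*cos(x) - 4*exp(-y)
5*exp(z) - 2*exp(y + z) + 4*cos(x) - 4*exp(-y)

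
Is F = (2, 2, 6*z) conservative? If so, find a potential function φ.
Yes, F is conservative. φ = 2*x + 2*y + 3*z**2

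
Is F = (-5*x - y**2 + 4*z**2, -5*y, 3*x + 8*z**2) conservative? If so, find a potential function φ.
No, ∇×F = (0, 8*z - 3, 2*y) ≠ 0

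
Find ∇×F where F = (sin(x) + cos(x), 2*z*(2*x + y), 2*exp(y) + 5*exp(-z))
(-4*x - 2*y + 2*exp(y), 0, 4*z)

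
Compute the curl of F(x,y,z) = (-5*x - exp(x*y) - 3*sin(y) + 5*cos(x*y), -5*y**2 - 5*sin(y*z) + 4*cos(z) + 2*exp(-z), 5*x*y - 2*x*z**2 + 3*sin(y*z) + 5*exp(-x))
(5*x + 5*y*cos(y*z) + 3*z*cos(y*z) + 4*sin(z) + 2*exp(-z), -5*y + 2*z**2 + 5*exp(-x), x*exp(x*y) + 5*x*sin(x*y) + 3*cos(y))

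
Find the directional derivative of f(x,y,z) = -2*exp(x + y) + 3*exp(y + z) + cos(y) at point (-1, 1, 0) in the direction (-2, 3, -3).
-sqrt(22)*(2 + 3*sin(1))/22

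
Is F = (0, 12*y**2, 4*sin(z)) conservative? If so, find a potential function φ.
Yes, F is conservative. φ = 4*y**3 - 4*cos(z)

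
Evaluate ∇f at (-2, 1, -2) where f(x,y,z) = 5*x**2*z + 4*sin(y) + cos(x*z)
(2*sin(4) + 40, 4*cos(1), 2*sin(4) + 20)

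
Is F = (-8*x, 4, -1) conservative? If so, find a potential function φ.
Yes, F is conservative. φ = -4*x**2 + 4*y - z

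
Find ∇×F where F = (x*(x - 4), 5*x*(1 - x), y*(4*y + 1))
(8*y + 1, 0, 5 - 10*x)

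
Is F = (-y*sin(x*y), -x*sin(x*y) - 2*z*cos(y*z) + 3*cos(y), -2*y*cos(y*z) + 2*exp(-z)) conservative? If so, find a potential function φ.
Yes, F is conservative. φ = 3*sin(y) - 2*sin(y*z) + cos(x*y) - 2*exp(-z)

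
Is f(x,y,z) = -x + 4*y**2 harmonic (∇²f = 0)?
No, ∇²f = 8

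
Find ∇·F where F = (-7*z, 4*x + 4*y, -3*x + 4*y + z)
5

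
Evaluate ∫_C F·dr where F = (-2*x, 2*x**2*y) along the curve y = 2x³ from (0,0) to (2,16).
764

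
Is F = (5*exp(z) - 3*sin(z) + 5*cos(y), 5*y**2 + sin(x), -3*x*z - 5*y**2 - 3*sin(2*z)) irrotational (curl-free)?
No, ∇×F = (-10*y, 3*z + 5*exp(z) - 3*cos(z), 5*sin(y) + cos(x))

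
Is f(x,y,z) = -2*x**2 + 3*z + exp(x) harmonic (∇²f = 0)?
No, ∇²f = exp(x) - 4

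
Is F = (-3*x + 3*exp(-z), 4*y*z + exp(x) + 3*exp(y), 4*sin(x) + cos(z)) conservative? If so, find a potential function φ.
No, ∇×F = (-4*y, -4*cos(x) - 3*exp(-z), exp(x)) ≠ 0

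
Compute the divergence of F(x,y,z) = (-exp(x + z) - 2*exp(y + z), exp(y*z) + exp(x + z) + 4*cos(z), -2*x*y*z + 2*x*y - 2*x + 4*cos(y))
-2*x*y + z*exp(y*z) - exp(x + z)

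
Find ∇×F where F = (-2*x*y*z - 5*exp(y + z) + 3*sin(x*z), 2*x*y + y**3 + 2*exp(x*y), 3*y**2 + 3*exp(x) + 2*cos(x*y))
(-2*x*sin(x*y) + 6*y, -2*x*y + 3*x*cos(x*z) + 2*y*sin(x*y) - 3*exp(x) - 5*exp(y + z), 2*x*z + 2*y*exp(x*y) + 2*y + 5*exp(y + z))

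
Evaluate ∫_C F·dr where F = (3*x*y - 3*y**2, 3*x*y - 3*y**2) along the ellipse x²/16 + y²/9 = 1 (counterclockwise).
0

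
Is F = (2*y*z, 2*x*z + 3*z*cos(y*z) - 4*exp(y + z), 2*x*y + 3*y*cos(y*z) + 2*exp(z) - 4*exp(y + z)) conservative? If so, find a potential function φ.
Yes, F is conservative. φ = 2*x*y*z + 2*exp(z) - 4*exp(y + z) + 3*sin(y*z)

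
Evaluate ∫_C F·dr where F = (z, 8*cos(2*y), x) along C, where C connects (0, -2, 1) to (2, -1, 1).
-4*sin(2) + 4*sin(4) + 2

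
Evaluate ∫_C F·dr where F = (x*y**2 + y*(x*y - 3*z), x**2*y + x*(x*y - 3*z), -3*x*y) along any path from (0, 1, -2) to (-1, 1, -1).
-2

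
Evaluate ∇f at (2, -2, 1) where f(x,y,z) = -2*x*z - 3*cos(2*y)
(-2, -6*sin(4), -4)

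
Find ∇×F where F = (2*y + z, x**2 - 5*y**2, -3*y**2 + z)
(-6*y, 1, 2*x - 2)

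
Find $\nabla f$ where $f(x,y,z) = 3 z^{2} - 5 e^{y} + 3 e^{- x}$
(-3*exp(-x), -5*exp(y), 6*z)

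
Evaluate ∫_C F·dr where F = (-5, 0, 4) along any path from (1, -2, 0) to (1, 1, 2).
8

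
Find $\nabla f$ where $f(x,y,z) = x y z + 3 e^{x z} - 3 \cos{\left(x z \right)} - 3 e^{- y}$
(z*(y + 3*exp(x*z) + 3*sin(x*z)), x*z + 3*exp(-y), x*(y + 3*exp(x*z) + 3*sin(x*z)))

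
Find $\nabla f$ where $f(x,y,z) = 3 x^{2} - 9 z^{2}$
(6*x, 0, -18*z)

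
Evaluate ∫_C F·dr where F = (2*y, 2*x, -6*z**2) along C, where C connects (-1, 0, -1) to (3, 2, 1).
8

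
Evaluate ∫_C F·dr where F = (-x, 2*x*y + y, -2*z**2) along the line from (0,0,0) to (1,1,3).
-52/3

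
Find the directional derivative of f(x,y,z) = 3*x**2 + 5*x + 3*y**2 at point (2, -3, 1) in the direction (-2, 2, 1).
-70/3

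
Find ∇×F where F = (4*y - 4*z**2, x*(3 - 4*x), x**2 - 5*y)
(-5, -2*x - 8*z, -8*x - 1)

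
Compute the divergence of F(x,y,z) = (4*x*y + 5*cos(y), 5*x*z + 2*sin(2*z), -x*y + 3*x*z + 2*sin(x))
3*x + 4*y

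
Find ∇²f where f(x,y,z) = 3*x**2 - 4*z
6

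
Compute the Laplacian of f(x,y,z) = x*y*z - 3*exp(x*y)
3*(-x**2 - y**2)*exp(x*y)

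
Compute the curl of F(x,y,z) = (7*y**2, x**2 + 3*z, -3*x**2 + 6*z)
(-3, 6*x, 2*x - 14*y)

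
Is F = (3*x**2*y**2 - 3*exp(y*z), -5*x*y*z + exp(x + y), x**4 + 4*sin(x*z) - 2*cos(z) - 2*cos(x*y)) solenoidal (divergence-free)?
No, ∇·F = 6*x*y**2 - 5*x*z + 4*x*cos(x*z) + exp(x + y) + 2*sin(z)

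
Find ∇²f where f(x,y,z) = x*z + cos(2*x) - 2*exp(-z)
-4*cos(2*x) - 2*exp(-z)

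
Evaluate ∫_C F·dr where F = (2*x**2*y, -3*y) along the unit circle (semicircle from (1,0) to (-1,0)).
-pi/4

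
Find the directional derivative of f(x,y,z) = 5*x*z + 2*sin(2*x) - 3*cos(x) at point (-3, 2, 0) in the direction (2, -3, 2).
2*sqrt(17)*(-15 - 3*sin(3) + 4*cos(6))/17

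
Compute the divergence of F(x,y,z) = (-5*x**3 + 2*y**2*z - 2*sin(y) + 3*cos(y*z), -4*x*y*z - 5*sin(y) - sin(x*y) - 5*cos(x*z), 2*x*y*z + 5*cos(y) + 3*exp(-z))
-15*x**2 + 2*x*y - 4*x*z - x*cos(x*y) - 5*cos(y) - 3*exp(-z)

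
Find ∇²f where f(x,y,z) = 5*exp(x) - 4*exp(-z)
5*exp(x) - 4*exp(-z)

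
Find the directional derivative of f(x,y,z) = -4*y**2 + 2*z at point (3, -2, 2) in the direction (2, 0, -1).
-2*sqrt(5)/5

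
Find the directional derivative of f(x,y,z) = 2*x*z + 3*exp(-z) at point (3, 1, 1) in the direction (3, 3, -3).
sqrt(3)*(3 - 4*E)*exp(-1)/3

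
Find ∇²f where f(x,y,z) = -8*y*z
0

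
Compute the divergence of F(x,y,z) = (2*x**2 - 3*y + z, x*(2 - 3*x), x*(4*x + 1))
4*x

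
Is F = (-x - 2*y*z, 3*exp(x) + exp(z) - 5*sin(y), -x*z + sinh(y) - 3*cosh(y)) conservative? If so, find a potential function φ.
No, ∇×F = (-exp(z) - 3*sinh(y) + cosh(y), -2*y + z, 2*z + 3*exp(x)) ≠ 0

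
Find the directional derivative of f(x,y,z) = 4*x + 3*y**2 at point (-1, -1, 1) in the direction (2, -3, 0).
2*sqrt(13)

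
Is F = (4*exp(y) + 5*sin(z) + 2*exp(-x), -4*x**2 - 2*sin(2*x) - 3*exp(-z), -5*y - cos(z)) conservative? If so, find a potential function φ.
No, ∇×F = (-5 - 3*exp(-z), 5*cos(z), -8*x - 4*exp(y) - 4*cos(2*x)) ≠ 0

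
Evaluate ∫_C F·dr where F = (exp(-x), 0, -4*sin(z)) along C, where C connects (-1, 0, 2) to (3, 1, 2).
-(1 - exp(4))*exp(-3)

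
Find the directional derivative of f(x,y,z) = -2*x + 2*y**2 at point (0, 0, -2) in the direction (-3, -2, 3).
3*sqrt(22)/11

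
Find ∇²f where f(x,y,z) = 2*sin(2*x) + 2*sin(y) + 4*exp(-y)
-8*sin(2*x) - 2*sin(y) + 4*exp(-y)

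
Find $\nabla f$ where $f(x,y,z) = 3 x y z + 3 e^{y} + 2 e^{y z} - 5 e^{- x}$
(3*y*z + 5*exp(-x), 3*x*z + 2*z*exp(y*z) + 3*exp(y), y*(3*x + 2*exp(y*z)))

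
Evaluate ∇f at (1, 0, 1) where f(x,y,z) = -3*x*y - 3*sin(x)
(-3*cos(1), -3, 0)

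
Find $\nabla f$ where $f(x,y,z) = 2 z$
(0, 0, 2)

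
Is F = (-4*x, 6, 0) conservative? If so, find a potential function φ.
Yes, F is conservative. φ = -2*x**2 + 6*y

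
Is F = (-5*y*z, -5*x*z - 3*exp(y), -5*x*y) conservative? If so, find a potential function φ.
Yes, F is conservative. φ = -5*x*y*z - 3*exp(y)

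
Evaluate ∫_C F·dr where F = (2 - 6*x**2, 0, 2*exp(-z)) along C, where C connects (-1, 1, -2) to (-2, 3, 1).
-2*exp(-1) + 12 + 2*exp(2)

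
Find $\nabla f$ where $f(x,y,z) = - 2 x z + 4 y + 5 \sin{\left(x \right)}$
(-2*z + 5*cos(x), 4, -2*x)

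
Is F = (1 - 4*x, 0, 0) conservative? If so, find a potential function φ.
Yes, F is conservative. φ = x*(1 - 2*x)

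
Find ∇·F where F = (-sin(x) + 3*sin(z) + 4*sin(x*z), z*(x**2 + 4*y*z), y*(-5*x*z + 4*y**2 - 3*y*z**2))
-y*(5*x + 6*y*z) + 4*z**2 + 4*z*cos(x*z) - cos(x)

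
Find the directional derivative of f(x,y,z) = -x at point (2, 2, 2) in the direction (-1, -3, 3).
sqrt(19)/19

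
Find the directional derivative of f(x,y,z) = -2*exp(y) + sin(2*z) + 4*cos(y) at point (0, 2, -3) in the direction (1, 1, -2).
-sqrt(6)*(2*sin(2) + 2*cos(6) + exp(2))/3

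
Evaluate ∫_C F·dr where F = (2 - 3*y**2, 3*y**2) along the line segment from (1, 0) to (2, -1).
0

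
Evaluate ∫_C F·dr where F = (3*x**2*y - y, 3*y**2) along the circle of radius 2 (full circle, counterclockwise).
-8*pi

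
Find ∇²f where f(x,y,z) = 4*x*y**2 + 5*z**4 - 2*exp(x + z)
8*x + 60*z**2 - 4*exp(x + z)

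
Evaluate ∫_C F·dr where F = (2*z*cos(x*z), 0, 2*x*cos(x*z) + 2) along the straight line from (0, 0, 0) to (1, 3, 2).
2*sin(2) + 4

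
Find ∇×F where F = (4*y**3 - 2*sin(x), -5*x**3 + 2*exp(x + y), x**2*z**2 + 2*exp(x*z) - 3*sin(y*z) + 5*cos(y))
(-3*z*cos(y*z) - 5*sin(y), 2*z*(-x*z - exp(x*z)), -15*x**2 - 12*y**2 + 2*exp(x + y))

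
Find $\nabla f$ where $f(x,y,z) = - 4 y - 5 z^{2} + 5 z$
(0, -4, 5 - 10*z)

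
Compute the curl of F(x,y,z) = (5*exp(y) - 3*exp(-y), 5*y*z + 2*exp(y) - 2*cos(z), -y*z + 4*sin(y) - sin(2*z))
(-5*y - z - 2*sin(z) + 4*cos(y), 0, -5*exp(y) - 3*exp(-y))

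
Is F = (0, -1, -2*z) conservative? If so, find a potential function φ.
Yes, F is conservative. φ = -y - z**2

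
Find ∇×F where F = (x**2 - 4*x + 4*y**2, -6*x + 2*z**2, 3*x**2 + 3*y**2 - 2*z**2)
(6*y - 4*z, -6*x, -8*y - 6)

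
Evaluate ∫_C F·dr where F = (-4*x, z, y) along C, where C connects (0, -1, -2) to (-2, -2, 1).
-12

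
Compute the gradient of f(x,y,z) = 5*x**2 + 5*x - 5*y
(10*x + 5, -5, 0)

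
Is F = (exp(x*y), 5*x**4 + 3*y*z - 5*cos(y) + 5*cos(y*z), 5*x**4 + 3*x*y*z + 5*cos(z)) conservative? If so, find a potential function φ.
No, ∇×F = (3*x*z + 5*y*sin(y*z) - 3*y, -20*x**3 - 3*y*z, x*(20*x**2 - exp(x*y))) ≠ 0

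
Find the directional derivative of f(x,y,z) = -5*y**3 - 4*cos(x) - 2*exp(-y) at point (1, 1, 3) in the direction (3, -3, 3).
sqrt(3)*(-2 + 4*E*sin(1) + 15*E)*exp(-1)/3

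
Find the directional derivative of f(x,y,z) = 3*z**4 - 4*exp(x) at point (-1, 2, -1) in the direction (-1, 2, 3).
2*sqrt(14)*(1 - 9*E)*exp(-1)/7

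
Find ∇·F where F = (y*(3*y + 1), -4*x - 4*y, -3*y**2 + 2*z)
-2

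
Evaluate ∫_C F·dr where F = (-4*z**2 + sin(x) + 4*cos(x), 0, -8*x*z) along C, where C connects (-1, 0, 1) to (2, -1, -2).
-36 - cos(2) + cos(1) + 4*sin(1) + 4*sin(2)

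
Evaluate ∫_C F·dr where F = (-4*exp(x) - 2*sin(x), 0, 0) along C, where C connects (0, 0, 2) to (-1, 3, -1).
-4*exp(-1) + 2*cos(1) + 2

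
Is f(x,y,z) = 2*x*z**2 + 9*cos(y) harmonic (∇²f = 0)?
No, ∇²f = 4*x - 9*cos(y)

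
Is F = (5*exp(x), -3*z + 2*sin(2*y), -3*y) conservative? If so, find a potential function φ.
Yes, F is conservative. φ = -3*y*z + 5*exp(x) - cos(2*y)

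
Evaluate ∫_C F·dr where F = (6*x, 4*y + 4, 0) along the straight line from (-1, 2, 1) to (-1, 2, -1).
0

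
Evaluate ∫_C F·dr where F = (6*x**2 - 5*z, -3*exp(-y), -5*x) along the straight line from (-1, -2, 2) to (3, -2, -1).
61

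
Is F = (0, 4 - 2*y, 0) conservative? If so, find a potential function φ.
Yes, F is conservative. φ = y*(4 - y)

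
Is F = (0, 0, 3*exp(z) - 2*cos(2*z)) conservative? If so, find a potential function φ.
Yes, F is conservative. φ = 3*exp(z) - sin(2*z)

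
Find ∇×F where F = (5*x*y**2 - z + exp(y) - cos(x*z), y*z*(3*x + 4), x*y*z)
(x*z - y*(3*x + 4), x*sin(x*z) - y*z - 1, -10*x*y + 3*y*z - exp(y))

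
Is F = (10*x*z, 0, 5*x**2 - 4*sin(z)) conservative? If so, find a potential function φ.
Yes, F is conservative. φ = 5*x**2*z + 4*cos(z)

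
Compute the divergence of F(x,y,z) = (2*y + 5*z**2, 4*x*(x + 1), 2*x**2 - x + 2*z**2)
4*z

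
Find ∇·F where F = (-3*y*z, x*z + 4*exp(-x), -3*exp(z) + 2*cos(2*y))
-3*exp(z)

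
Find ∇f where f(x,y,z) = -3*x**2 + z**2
(-6*x, 0, 2*z)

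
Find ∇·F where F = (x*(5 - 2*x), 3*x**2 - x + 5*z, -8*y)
5 - 4*x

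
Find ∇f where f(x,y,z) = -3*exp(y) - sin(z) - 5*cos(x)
(5*sin(x), -3*exp(y), -cos(z))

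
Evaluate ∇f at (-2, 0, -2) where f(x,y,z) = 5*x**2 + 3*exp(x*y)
(-20, -6, 0)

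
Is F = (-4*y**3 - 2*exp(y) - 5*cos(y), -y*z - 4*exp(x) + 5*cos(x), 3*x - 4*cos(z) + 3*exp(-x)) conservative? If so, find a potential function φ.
No, ∇×F = (y, -3 + 3*exp(-x), 12*y**2 - 4*exp(x) + 2*exp(y) - 5*sin(x) - 5*sin(y)) ≠ 0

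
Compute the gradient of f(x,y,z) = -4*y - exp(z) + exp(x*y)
(y*exp(x*y), x*exp(x*y) - 4, -exp(z))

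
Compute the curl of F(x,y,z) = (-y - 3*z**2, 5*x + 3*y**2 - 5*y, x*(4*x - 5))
(0, -8*x - 6*z + 5, 6)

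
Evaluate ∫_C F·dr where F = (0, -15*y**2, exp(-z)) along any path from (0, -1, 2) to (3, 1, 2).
-10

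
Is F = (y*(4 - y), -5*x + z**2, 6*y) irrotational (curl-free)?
No, ∇×F = (6 - 2*z, 0, 2*y - 9)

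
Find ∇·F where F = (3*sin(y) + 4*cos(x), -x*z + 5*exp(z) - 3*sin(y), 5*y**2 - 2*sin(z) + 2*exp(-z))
-4*sin(x) - 3*cos(y) - 2*cos(z) - 2*exp(-z)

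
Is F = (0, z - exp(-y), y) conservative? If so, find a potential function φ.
Yes, F is conservative. φ = y*z + exp(-y)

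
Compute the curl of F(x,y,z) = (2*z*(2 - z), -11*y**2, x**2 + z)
(0, -2*x - 4*z + 4, 0)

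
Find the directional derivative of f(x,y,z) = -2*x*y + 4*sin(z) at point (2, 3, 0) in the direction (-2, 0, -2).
sqrt(2)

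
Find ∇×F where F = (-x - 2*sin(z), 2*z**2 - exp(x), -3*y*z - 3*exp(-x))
(-7*z, -2*cos(z) - 3*exp(-x), -exp(x))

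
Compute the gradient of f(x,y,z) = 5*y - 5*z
(0, 5, -5)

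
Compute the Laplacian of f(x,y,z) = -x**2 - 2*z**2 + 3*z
-6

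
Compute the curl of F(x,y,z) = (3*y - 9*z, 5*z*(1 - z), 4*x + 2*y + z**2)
(10*z - 3, -13, -3)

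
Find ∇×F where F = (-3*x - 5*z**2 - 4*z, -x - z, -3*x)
(1, -10*z - 1, -1)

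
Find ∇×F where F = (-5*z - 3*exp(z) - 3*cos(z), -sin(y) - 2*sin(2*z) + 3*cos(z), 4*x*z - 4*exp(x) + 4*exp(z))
(3*sin(z) + 4*cos(2*z), -4*z + 4*exp(x) - 3*exp(z) + 3*sin(z) - 5, 0)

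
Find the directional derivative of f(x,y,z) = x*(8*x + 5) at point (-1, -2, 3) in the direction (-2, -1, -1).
11*sqrt(6)/3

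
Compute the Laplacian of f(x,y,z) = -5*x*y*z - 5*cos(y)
5*cos(y)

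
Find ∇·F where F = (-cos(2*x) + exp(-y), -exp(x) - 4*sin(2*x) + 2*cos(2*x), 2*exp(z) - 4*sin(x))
2*exp(z) + 2*sin(2*x)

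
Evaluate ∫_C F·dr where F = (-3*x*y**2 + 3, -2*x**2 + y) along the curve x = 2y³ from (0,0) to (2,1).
6/7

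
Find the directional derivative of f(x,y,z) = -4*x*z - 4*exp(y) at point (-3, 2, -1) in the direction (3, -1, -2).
2*sqrt(14)*(-3 + exp(2))/7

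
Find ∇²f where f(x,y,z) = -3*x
0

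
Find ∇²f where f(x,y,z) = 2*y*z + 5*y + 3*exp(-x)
3*exp(-x)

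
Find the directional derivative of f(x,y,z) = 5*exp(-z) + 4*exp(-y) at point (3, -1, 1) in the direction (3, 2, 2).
2*sqrt(17)*(-4*exp(2) - 5)*exp(-1)/17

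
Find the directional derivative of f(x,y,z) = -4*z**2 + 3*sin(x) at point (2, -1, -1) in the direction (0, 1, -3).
-12*sqrt(10)/5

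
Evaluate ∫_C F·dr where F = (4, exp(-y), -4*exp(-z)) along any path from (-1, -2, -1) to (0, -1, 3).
-5*E + 4*exp(-3) + 4 + exp(2)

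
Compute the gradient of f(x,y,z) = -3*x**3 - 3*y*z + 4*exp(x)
(-9*x**2 + 4*exp(x), -3*z, -3*y)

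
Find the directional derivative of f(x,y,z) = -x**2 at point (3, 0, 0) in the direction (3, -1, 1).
-18*sqrt(11)/11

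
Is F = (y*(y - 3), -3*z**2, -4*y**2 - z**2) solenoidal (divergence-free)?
No, ∇·F = -2*z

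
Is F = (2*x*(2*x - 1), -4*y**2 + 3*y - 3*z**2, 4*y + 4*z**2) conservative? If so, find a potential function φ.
No, ∇×F = (6*z + 4, 0, 0) ≠ 0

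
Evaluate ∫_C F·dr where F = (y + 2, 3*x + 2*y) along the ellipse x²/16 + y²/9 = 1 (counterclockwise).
24*pi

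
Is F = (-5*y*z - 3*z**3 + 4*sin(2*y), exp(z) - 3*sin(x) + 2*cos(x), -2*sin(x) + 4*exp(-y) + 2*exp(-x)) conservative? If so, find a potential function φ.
No, ∇×F = (-exp(z) - 4*exp(-y), -5*y - 9*z**2 + 2*cos(x) + 2*exp(-x), 5*z - 2*sin(x) - 3*cos(x) - 8*cos(2*y)) ≠ 0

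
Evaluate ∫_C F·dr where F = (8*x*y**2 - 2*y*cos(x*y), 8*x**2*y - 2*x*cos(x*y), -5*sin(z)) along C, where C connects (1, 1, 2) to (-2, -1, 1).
-2*sin(2) + 2*sin(1) - 5*cos(2) + 5*cos(1) + 12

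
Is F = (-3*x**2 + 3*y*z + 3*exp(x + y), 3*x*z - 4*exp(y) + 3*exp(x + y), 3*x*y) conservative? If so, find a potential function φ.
Yes, F is conservative. φ = -x**3 + 3*x*y*z - 4*exp(y) + 3*exp(x + y)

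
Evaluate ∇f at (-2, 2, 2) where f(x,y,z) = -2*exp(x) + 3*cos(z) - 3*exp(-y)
(-2*exp(-2), 3*exp(-2), -3*sin(2))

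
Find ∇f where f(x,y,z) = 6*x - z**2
(6, 0, -2*z)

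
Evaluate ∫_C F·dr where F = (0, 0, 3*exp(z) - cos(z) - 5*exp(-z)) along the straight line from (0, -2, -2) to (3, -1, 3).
-5*exp(2) - sin(2) - 3*exp(-2) - sin(3) + 5*exp(-3) + 3*exp(3)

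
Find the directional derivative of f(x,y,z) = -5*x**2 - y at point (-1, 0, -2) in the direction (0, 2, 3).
-2*sqrt(13)/13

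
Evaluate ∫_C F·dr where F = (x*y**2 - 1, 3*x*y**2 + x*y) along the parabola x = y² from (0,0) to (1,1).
11/60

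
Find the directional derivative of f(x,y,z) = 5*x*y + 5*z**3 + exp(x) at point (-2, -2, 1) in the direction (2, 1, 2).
2*exp(-2)/3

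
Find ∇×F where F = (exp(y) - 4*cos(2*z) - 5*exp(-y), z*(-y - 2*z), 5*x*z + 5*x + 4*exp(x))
(y + 4*z, -5*z - 4*exp(x) + 8*sin(2*z) - 5, -exp(y) - 5*exp(-y))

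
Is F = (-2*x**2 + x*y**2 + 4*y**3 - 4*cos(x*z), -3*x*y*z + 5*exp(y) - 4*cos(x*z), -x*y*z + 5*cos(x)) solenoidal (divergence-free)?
No, ∇·F = -x*y - 3*x*z - 4*x + y**2 + 4*z*sin(x*z) + 5*exp(y)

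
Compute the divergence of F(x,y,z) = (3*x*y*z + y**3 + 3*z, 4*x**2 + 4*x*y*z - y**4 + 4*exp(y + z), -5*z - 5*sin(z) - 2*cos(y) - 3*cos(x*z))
4*x*z + 3*x*sin(x*z) - 4*y**3 + 3*y*z + 4*exp(y + z) - 5*cos(z) - 5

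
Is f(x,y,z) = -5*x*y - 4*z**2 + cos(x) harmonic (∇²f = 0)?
No, ∇²f = -cos(x) - 8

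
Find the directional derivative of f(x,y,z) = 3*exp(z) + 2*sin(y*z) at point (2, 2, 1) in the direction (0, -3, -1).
sqrt(10)*(-3*E/10 - cos(2))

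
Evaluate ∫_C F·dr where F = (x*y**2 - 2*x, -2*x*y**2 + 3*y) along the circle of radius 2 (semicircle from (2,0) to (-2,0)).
-4*pi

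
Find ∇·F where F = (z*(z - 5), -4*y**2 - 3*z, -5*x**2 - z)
-8*y - 1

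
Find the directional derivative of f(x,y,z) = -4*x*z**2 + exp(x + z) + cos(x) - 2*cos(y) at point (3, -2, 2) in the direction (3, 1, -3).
sqrt(19)*(-2*sin(2) - 3*sin(3) + 96)/19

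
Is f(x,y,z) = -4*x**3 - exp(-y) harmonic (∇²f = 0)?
No, ∇²f = -24*x - exp(-y)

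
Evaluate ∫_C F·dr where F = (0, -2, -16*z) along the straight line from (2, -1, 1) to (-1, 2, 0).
2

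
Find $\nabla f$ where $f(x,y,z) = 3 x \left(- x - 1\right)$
(-6*x - 3, 0, 0)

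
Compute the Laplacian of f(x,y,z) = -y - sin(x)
sin(x)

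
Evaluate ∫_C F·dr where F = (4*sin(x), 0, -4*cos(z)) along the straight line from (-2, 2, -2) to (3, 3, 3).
4*sqrt(2)*(cos(pi/4 + 2) - sin(pi/4 + 3))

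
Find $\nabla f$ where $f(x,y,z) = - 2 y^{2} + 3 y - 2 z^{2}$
(0, 3 - 4*y, -4*z)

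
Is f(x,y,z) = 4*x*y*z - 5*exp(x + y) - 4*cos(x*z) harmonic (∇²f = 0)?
No, ∇²f = 4*x**2*cos(x*z) + 4*z**2*cos(x*z) - 10*exp(x + y)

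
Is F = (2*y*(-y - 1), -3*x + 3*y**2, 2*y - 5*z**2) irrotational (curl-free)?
No, ∇×F = (2, 0, 4*y - 1)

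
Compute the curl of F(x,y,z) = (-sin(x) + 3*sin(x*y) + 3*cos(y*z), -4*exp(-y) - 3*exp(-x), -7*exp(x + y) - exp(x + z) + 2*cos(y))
(-7*exp(x + y) - 2*sin(y), -3*y*sin(y*z) + 7*exp(x + y) + exp(x + z), -3*x*cos(x*y) + 3*z*sin(y*z) + 3*exp(-x))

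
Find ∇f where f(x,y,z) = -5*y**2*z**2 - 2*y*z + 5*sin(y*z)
(0, z*(-10*y*z + 5*cos(y*z) - 2), y*(-10*y*z + 5*cos(y*z) - 2))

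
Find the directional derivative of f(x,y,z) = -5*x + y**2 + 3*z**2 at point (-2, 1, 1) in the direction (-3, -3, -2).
-3*sqrt(22)/22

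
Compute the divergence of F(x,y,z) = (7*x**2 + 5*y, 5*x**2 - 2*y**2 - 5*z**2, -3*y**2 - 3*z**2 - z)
14*x - 4*y - 6*z - 1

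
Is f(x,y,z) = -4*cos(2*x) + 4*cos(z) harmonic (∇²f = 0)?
No, ∇²f = 16*cos(2*x) - 4*cos(z)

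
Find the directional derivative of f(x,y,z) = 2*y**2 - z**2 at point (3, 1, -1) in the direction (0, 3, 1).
7*sqrt(10)/5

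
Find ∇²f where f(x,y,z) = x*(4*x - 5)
8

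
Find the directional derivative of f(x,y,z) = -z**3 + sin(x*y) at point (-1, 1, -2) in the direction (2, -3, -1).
sqrt(14)*(5*cos(1) + 12)/14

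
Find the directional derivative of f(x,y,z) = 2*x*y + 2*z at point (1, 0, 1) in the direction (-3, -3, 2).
-sqrt(22)/11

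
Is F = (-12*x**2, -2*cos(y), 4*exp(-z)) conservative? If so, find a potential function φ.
Yes, F is conservative. φ = -4*x**3 - 2*sin(y) - 4*exp(-z)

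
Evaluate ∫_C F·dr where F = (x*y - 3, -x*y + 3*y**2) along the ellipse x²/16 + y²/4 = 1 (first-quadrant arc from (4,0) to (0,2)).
4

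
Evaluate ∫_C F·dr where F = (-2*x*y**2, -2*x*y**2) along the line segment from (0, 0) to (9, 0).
0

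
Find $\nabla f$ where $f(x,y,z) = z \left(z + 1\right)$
(0, 0, 2*z + 1)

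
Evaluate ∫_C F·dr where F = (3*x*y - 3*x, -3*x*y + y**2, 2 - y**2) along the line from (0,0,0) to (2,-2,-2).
-26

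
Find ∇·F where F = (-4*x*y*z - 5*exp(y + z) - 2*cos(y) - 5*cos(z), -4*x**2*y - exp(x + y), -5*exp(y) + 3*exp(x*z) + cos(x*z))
-4*x**2 + 3*x*exp(x*z) - x*sin(x*z) - 4*y*z - exp(x + y)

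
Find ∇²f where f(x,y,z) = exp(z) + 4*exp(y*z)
4*y**2*exp(y*z) + 4*z**2*exp(y*z) + exp(z)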